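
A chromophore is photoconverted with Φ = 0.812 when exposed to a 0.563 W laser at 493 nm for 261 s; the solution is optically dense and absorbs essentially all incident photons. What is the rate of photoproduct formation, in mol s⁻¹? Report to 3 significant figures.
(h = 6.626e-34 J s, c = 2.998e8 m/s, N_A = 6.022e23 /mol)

Photon energy at 493 nm: hc/λ = (6.626e-34)(2.998e8)/(493e-9) = 4.029e-19 J.
Energy delivered: (0.563 W)(261 s) = 146.9 J.
Photons incident: 146.9 / 4.029e-19 = 3.646e20, i.e. 3.646e20/6.022e23 = 6.054e-4 mol.
Product formed: 0.812 × 6.054e-4 = 4.916e-4 mol.
Rate: 4.916e-4 / 261 s = 1.88e-6 mol s⁻¹.

1.88e-6 mol s⁻¹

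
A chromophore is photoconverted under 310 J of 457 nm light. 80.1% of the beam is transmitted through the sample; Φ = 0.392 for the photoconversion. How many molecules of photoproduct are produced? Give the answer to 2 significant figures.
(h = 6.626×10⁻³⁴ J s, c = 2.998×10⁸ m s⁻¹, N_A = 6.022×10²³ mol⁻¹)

Photon energy at 457 nm: hc/λ = (6.626×10⁻³⁴)(2.998×10⁸)/(457×10⁻⁹) = 4.347×10⁻¹⁹ J.
Photons incident: 310 / 4.347×10⁻¹⁹ = 7.131×10²⁰, i.e. 7.131×10²⁰/6.022×10²³ = 0.001184 mol.
Fraction absorbed: 1 − 80.1/100 = 0.1990.
Photons absorbed: 0.1990 × 0.001184 = 2.356×10⁻⁴ mol.
Product: Φ × n_abs = 0.392 × 2.356×10⁻⁴ = 9.236×10⁻⁵ mol.
As a count: 9.236×10⁻⁵ × 6.022×10²³ = 5.6×10¹⁹.

5.6×10¹⁹ molecules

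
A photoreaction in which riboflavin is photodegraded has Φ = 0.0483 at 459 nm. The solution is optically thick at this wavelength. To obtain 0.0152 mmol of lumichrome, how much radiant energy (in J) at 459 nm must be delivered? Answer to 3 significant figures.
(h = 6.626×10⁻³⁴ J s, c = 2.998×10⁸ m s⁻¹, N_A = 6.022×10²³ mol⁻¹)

Product: 0.0152 mmol = 1.52×10⁻⁵ mol.
Photons that must be absorbed: 1.52×10⁻⁵ / 0.0483 = 3.147×10⁻⁴ mol.
Photon energy: hc/λ = 4.328×10⁻¹⁹ J; per mole, 2.606×10⁵ J mol⁻¹.
Energy required: 3.147×10⁻⁴ × 2.606×10⁵ = 82.0 J.

82.0 J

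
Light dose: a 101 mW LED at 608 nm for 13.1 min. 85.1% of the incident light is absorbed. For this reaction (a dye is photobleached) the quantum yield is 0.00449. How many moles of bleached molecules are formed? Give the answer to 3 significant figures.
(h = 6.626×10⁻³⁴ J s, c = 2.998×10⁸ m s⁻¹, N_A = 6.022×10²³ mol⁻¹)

1.54×10⁻⁶ mol

Photon energy at 608 nm: hc/λ = (6.626×10⁻³⁴)(2.998×10⁸)/(608×10⁻⁹) = 3.267×10⁻¹⁹ J.
Energy delivered: (101 mW)(786 s) = 79.39 J.
Photons incident: 79.39 / 3.267×10⁻¹⁹ = 2.430×10²⁰, i.e. 2.430×10²⁰/6.022×10²³ = 4.035×10⁻⁴ mol.
Photons absorbed: 0.851 × 4.035×10⁻⁴ = 3.434×10⁻⁴ mol.
Product: Φ × n_abs = 0.00449 × 3.434×10⁻⁴ = 1.542×10⁻⁶ mol.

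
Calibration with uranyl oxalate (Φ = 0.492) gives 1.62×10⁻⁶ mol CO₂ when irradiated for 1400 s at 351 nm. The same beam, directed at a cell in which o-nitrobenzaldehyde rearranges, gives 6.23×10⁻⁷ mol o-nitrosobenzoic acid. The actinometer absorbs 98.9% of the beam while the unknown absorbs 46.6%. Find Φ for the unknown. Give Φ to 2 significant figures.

Photons absorbed by the actinometer: 1.62×10⁻⁶ / 0.492 = 3.293×10⁻⁶ mol.
Incident flux: 3.293×10⁻⁶ / 0.989 = 3.330×10⁻⁶ einstein.
Absorbed by unknown: 0.466 × 3.330×10⁻⁶ = 1.552×10⁻⁶ mol.
Φ(unknown) = 6.23×10⁻⁷ / 1.552×10⁻⁶ = 0.40.

Φ = 0.40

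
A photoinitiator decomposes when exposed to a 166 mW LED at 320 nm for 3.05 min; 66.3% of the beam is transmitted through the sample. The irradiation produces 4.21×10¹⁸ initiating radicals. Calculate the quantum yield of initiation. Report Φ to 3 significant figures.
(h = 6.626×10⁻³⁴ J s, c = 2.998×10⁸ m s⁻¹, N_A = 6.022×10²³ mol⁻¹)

Φ = 0.255

Product: 4.21×10¹⁸ / 6.022×10²³ = 6.991×10⁻⁶ mol.
Photon energy at 320 nm: hc/λ = (6.626×10⁻³⁴)(2.998×10⁸)/(320×10⁻⁹) = 6.208×10⁻¹⁹ J.
Energy delivered: (166 mW)(183 s) = 30.38 J.
Photons incident: 30.38 / 6.208×10⁻¹⁹ = 4.894×10¹⁹, i.e. 4.894×10¹⁹/6.022×10²³ = 8.127×10⁻⁵ mol.
Fraction absorbed: 1 − 66.3/100 = 0.3370.
Photons absorbed: 0.3370 × 8.127×10⁻⁵ = 2.739×10⁻⁵ mol.
Φ = 6.991×10⁻⁶ mol / 2.739×10⁻⁵ mol photons = 0.255.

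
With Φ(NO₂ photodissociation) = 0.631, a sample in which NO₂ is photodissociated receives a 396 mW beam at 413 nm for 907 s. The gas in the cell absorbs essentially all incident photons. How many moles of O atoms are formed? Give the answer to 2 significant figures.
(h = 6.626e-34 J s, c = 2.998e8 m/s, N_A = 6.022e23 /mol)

7.8e-4 mol

Photon energy at 413 nm: hc/λ = (6.626e-34)(2.998e8)/(413e-9) = 4.810e-19 J.
Energy delivered: (396 mW)(907 s) = 359.2 J.
Photons incident: 359.2 / 4.810e-19 = 7.468e20, i.e. 7.468e20/6.022e23 = 0.001240 mol.
Product: Φ × n_abs = 0.631 × 0.001240 = 7.824e-4 mol.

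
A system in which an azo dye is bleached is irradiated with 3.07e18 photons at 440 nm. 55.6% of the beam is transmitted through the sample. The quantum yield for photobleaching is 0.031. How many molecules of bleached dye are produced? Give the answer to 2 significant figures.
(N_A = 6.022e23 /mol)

Moles of photons: 3.07e18 / 6.022e23 = 5.098e-6 mol.
Fraction absorbed: 1 − 55.6/100 = 0.4440.
Photons absorbed: 0.4440 × 5.098e-6 = 2.264e-6 mol.
Product: Φ × n_abs = 0.031 × 2.264e-6 = 7.018e-8 mol.
As a count: 7.018e-8 × 6.022e23 = 4.2e16.

4.2e16 molecules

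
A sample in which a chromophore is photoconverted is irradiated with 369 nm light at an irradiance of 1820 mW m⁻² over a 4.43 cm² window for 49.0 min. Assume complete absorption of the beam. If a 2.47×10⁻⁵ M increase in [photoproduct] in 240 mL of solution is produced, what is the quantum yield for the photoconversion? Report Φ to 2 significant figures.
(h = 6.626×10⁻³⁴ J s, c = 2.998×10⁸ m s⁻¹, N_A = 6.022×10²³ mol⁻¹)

Product: (2.47×10⁻⁵ M)(0.24 L) = 5.928×10⁻⁶ mol.
Photon energy at 369 nm: hc/λ = (6.626×10⁻³⁴)(2.998×10⁸)/(369×10⁻⁹) = 5.383×10⁻¹⁹ J.
Energy delivered: (1820 mW m⁻²)(4.43×10⁻⁴ m²)(2940 s) = 2.370 J.
Photons incident: 2.370 / 5.383×10⁻¹⁹ = 4.403×10¹⁸, i.e. 4.403×10¹⁸/6.022×10²³ = 7.312×10⁻⁶ mol.
Φ = 5.928×10⁻⁶ mol / 7.312×10⁻⁶ mol photons = 0.81.

Φ = 0.81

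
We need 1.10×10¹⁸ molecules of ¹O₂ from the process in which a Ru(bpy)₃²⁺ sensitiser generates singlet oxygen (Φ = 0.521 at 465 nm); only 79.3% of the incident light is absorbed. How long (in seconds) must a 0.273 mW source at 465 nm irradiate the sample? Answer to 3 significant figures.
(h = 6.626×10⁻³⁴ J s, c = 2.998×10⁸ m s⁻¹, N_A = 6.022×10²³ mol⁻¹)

Product: 1.10×10¹⁸ / 6.022×10²³ = 1.827×10⁻⁶ mol.
Photons that must be absorbed: 1.827×10⁻⁶ / 0.521 = 3.507×10⁻⁶ mol.
Incident photons needed: 3.507×10⁻⁶ / 0.793 = 4.422×10⁻⁶ mol.
Photon energy: hc/λ = 4.272×10⁻¹⁹ J; per mole, 2.573×10⁵ J mol⁻¹.
Energy required: 4.422×10⁻⁶ × 2.573×10⁵ = 1.138 J.
Time: 1.138 J / 0.000273 W = 4170 s.

t ≈ 4170 s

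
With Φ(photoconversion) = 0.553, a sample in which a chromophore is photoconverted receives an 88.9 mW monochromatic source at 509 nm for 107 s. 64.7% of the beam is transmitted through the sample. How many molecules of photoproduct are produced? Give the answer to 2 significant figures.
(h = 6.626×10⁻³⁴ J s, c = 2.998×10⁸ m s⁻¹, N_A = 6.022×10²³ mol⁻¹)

4.8×10¹⁸ molecules

Photon energy at 509 nm: hc/λ = (6.626×10⁻³⁴)(2.998×10⁸)/(509×10⁻⁹) = 3.903×10⁻¹⁹ J.
Energy delivered: (88.9 mW)(107 s) = 9.512 J.
Photons incident: 9.512 / 3.903×10⁻¹⁹ = 2.437×10¹⁹, i.e. 2.437×10¹⁹/6.022×10²³ = 4.047×10⁻⁵ mol.
Fraction absorbed: 1 − 64.7/100 = 0.3530.
Photons absorbed: 0.3530 × 4.047×10⁻⁵ = 1.429×10⁻⁵ mol.
Product: Φ × n_abs = 0.553 × 1.429×10⁻⁵ = 7.902×10⁻⁶ mol.
As a count: 7.902×10⁻⁶ × 6.022×10²³ = 4.8×10¹⁸.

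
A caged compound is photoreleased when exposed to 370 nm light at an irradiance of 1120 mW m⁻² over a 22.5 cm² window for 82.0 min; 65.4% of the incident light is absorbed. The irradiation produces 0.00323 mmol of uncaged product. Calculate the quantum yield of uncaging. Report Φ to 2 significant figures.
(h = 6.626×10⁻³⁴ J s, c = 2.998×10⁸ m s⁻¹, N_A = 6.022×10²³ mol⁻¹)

Product: 0.00323 mmol = 3.23×10⁻⁶ mol.
Photon energy at 370 nm: hc/λ = (6.626×10⁻³⁴)(2.998×10⁸)/(370×10⁻⁹) = 5.369×10⁻¹⁹ J.
Energy delivered: (1120 mW m⁻²)(22.5×10⁻⁴ m²)(4920 s) = 12.40 J.
Photons incident: 12.40 / 5.369×10⁻¹⁹ = 2.310×10¹⁹, i.e. 2.310×10¹⁹/6.022×10²³ = 3.836×10⁻⁵ mol.
Photons absorbed: 0.654 × 3.836×10⁻⁵ = 2.509×10⁻⁵ mol.
Φ = 3.23×10⁻⁶ mol / 2.509×10⁻⁵ mol photons = 0.13.

Φ = 0.13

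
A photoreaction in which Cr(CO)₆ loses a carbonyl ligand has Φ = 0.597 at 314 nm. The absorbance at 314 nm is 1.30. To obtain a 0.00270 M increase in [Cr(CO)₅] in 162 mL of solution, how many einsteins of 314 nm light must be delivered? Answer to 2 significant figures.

Product: (0.00270 M)(0.162 L) = 4.374×10⁻⁴ mol.
Photons that must be absorbed: 4.374×10⁻⁴ / 0.597 = 7.327×10⁻⁴ mol.
Fraction absorbed: 1 − 10^(−1.30) = 0.9499.
Incident photons needed: 7.327×10⁻⁴ / 0.9499 = 7.713×10⁻⁴ mol.

7.7×10⁻⁴ einstein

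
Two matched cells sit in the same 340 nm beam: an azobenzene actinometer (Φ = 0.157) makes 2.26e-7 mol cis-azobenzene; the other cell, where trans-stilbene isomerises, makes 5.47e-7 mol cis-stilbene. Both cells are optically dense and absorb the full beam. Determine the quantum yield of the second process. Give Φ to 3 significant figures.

Φ = 0.380

Photons absorbed by the actinometer: 2.26e-7 / 0.157 = 1.439e-6 mol.
Φ(unknown) = 5.47e-7 / 1.439e-6 = 0.380.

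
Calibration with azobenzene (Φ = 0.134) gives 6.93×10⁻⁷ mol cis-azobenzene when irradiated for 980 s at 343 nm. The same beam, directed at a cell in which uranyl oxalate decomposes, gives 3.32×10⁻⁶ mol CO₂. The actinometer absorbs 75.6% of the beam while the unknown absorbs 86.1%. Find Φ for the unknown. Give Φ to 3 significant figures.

Photons absorbed by the actinometer: 6.93×10⁻⁷ / 0.134 = 5.172×10⁻⁶ mol.
Incident flux: 5.172×10⁻⁶ / 0.756 = 6.841×10⁻⁶ einstein.
Absorbed by unknown: 0.861 × 6.841×10⁻⁶ = 5.890×10⁻⁶ mol.
Φ(unknown) = 3.32×10⁻⁶ / 5.890×10⁻⁶ = 0.564.

Φ = 0.564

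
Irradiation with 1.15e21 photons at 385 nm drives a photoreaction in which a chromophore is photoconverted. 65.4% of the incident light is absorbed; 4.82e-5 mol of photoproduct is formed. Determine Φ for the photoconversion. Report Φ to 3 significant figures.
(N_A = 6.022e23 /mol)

Φ = 0.0386

Moles of photons: 1.15e21 / 6.022e23 = 0.001910 mol.
Photons absorbed: 0.654 × 0.001910 = 0.001249 mol.
Φ = 4.82e-5 mol / 0.001249 mol photons = 0.0386.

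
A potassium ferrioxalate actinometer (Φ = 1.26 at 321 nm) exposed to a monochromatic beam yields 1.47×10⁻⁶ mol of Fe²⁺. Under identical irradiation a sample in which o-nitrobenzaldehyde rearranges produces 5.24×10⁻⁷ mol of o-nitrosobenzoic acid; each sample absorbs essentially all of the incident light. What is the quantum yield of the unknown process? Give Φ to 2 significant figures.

Φ = 0.45

Photons absorbed by the actinometer: 1.47×10⁻⁶ / 1.26 = 1.167×10⁻⁶ mol.
Φ(unknown) = 5.24×10⁻⁷ / 1.167×10⁻⁶ = 0.45.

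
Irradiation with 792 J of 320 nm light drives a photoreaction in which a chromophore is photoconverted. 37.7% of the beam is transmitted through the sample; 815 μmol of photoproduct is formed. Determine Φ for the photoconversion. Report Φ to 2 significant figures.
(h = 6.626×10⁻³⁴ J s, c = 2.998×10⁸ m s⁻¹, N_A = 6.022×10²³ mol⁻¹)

Product: 815 μmol = 8.15×10⁻⁴ mol.
Photon energy at 320 nm: hc/λ = (6.626×10⁻³⁴)(2.998×10⁸)/(320×10⁻⁹) = 6.208×10⁻¹⁹ J.
Photons incident: 792 / 6.208×10⁻¹⁹ = 1.276×10²¹, i.e. 1.276×10²¹/6.022×10²³ = 0.002119 mol.
Fraction absorbed: 1 − 37.7/100 = 0.6230.
Photons absorbed: 0.6230 × 0.002119 = 0.001320 mol.
Φ = 8.15×10⁻⁴ mol / 0.001320 mol photons = 0.62.

Φ = 0.62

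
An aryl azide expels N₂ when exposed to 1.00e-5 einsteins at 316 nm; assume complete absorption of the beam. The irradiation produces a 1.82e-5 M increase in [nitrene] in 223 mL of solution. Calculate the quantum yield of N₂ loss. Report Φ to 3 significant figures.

Product: (1.82e-5 M)(0.223 L) = 4.059e-6 mol.
Φ = 4.059e-6 mol / 1.00e-5 mol photons = 0.406.

Φ = 0.406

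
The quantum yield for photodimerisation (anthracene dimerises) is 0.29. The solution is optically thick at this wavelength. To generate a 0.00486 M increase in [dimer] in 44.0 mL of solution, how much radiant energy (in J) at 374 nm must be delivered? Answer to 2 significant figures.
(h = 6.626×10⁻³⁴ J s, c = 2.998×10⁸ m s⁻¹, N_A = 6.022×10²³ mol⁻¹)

240 J

Product: (0.00486 M)(0.044 L) = 2.138×10⁻⁴ mol.
Photons that must be absorbed: 2.138×10⁻⁴ / 0.29 = 7.372×10⁻⁴ mol.
Photon energy: hc/λ = 5.311×10⁻¹⁹ J; per mole, 3.198×10⁵ J mol⁻¹.
Energy required: 7.372×10⁻⁴ × 3.198×10⁵ = 240 J.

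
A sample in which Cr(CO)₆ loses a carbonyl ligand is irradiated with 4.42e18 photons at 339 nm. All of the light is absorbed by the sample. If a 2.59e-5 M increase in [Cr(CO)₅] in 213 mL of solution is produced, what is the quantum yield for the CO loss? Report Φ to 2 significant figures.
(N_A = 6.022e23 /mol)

Φ = 0.75

Product: (2.59e-5 M)(0.213 L) = 5.517e-6 mol.
Moles of photons: 4.42e18 / 6.022e23 = 7.340e-6 mol.
Φ = 5.517e-6 mol / 7.340e-6 mol photons = 0.75.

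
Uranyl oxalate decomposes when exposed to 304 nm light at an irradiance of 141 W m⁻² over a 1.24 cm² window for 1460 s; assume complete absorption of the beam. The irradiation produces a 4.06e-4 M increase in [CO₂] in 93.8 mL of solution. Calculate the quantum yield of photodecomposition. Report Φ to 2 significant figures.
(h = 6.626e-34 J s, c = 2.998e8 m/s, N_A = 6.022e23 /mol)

Product: (4.06e-4 M)(0.0938 L) = 3.808e-5 mol.
Photon energy at 304 nm: hc/λ = (6.626e-34)(2.998e8)/(304e-9) = 6.534e-19 J.
Energy delivered: (141 W m⁻²)(1.24e-4 m²)(1460 s) = 25.53 J.
Photons incident: 25.53 / 6.534e-19 = 3.907e19, i.e. 3.907e19/6.022e23 = 6.488e-5 mol.
Φ = 3.808e-5 mol / 6.488e-5 mol photons = 0.59.

Φ = 0.59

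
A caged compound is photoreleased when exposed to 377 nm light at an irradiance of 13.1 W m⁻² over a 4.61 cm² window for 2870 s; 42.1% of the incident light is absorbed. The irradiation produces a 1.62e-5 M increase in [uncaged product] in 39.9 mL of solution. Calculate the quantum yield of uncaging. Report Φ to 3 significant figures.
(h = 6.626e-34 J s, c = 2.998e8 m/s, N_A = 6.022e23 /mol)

Φ = 0.0281

Product: (1.62e-5 M)(0.0399 L) = 6.464e-7 mol.
Photon energy at 377 nm: hc/λ = (6.626e-34)(2.998e8)/(377e-9) = 5.269e-19 J.
Energy delivered: (13.1 W m⁻²)(4.61e-4 m²)(2870 s) = 17.33 J.
Photons incident: 17.33 / 5.269e-19 = 3.289e19, i.e. 3.289e19/6.022e23 = 5.462e-5 mol.
Photons absorbed: 0.421 × 5.462e-5 = 2.300e-5 mol.
Φ = 6.464e-7 mol / 2.300e-5 mol photons = 0.0281.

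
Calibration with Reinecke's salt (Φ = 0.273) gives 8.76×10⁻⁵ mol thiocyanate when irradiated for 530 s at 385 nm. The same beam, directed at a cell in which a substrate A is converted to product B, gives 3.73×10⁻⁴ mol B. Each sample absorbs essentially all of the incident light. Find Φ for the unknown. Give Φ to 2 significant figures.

Photons absorbed by the actinometer: 8.76×10⁻⁵ / 0.273 = 3.209×10⁻⁴ mol.
Φ(unknown) = 3.73×10⁻⁴ / 3.209×10⁻⁴ = 1.2.

Φ = 1.2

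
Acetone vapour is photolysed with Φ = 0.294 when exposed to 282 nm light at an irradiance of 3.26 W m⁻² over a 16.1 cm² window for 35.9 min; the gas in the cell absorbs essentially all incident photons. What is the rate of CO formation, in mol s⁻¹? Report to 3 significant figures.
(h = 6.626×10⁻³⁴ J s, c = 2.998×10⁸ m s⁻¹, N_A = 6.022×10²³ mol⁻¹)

Photon energy at 282 nm: hc/λ = (6.626×10⁻³⁴)(2.998×10⁸)/(282×10⁻⁹) = 7.044×10⁻¹⁹ J.
Energy delivered: (3.26 W m⁻²)(16.1×10⁻⁴ m²)(2154 s) = 11.31 J.
Photons incident: 11.31 / 7.044×10⁻¹⁹ = 1.606×10¹⁹, i.e. 1.606×10¹⁹/6.022×10²³ = 2.667×10⁻⁵ mol.
Product formed: 0.294 × 2.667×10⁻⁵ = 7.841×10⁻⁶ mol.
Rate: 7.841×10⁻⁶ / 2154 s = 3.64×10⁻⁹ mol s⁻¹.

3.64×10⁻⁹ mol s⁻¹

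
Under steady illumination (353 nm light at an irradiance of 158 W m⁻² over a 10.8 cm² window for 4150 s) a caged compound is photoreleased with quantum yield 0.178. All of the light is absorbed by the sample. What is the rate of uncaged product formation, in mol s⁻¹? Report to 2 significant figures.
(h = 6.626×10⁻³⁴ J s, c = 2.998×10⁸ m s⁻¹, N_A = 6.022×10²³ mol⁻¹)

9.0×10⁻⁸ mol s⁻¹

Photon energy at 353 nm: hc/λ = (6.626×10⁻³⁴)(2.998×10⁸)/(353×10⁻⁹) = 5.627×10⁻¹⁹ J.
Energy delivered: (158 W m⁻²)(10.8×10⁻⁴ m²)(4150 s) = 708.2 J.
Photons incident: 708.2 / 5.627×10⁻¹⁹ = 1.259×10²¹, i.e. 1.259×10²¹/6.022×10²³ = 0.002091 mol.
Product formed: 0.178 × 0.002091 = 3.722×10⁻⁴ mol.
Rate: 3.722×10⁻⁴ / 4150 s = 9.0×10⁻⁸ mol s⁻¹.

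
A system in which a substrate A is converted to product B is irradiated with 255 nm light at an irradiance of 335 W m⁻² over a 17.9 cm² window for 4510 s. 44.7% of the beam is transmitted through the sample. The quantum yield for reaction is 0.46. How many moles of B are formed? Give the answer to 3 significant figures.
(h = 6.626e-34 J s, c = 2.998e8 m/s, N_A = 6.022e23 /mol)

0.00147 mol

Photon energy at 255 nm: hc/λ = (6.626e-34)(2.998e8)/(255e-9) = 7.790e-19 J.
Energy delivered: (335 W m⁻²)(17.9e-4 m²)(4510 s) = 2704 J.
Photons incident: 2704 / 7.790e-19 = 3.471e21, i.e. 3.471e21/6.022e23 = 0.005764 mol.
Fraction absorbed: 1 − 44.7/100 = 0.5530.
Photons absorbed: 0.5530 × 0.005764 = 0.003187 mol.
Product: Φ × n_abs = 0.46 × 0.003187 = 0.001466 mol.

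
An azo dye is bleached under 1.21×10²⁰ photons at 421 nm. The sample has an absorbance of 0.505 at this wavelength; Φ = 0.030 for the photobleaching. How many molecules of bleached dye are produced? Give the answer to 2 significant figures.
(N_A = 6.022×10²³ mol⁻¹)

Moles of photons: 1.21×10²⁰ / 6.022×10²³ = 2.009×10⁻⁴ mol.
Fraction absorbed: 1 − 10^(−0.505) = 0.6874.
Photons absorbed: 0.6874 × 2.009×10⁻⁴ = 1.381×10⁻⁴ mol.
Product: Φ × n_abs = 0.030 × 1.381×10⁻⁴ = 4.143×10⁻⁶ mol.
As a count: 4.143×10⁻⁶ × 6.022×10²³ = 2.5×10¹⁸.

2.5×10¹⁸ molecules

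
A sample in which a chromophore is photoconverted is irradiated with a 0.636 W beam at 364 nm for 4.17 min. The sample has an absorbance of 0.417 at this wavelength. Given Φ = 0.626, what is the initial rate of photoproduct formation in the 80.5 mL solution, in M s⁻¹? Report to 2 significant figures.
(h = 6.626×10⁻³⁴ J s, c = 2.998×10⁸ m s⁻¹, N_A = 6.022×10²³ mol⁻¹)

9.3×10⁻⁶ M s⁻¹

Photon energy at 364 nm: hc/λ = (6.626×10⁻³⁴)(2.998×10⁸)/(364×10⁻⁹) = 5.457×10⁻¹⁹ J.
Energy delivered: (0.636 W)(250.2 s) = 159.1 J.
Photons incident: 159.1 / 5.457×10⁻¹⁹ = 2.916×10²⁰, i.e. 2.916×10²⁰/6.022×10²³ = 4.842×10⁻⁴ mol.
Fraction absorbed: 1 − 10^(−0.417) = 0.6172.
Photons absorbed: 0.6172 × 4.842×10⁻⁴ = 2.988×10⁻⁴ mol.
Product formed: 0.626 × 2.988×10⁻⁴ = 1.870×10⁻⁴ mol.
Rate: 1.870×10⁻⁴ mol / (250.2 s × 0.0805 L) = 9.3×10⁻⁶ M s⁻¹.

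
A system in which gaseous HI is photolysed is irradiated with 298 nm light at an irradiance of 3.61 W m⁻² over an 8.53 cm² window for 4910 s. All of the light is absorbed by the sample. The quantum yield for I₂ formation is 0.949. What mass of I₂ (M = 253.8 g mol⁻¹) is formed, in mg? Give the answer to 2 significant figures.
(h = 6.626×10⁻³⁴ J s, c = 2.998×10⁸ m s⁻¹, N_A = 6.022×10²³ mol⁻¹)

Photon energy at 298 nm: hc/λ = (6.626×10⁻³⁴)(2.998×10⁸)/(298×10⁻⁹) = 6.666×10⁻¹⁹ J.
Energy delivered: (3.61 W m⁻²)(8.53×10⁻⁴ m²)(4910 s) = 15.12 J.
Photons incident: 15.12 / 6.666×10⁻¹⁹ = 2.268×10¹⁹, i.e. 2.268×10¹⁹/6.022×10²³ = 3.766×10⁻⁵ mol.
Product: Φ × n_abs = 0.949 × 3.766×10⁻⁵ = 3.574×10⁻⁵ mol.
Mass: 3.574×10⁻⁵ × 253.8 = 0.009071 g = 9.1 mg.

9.1 mg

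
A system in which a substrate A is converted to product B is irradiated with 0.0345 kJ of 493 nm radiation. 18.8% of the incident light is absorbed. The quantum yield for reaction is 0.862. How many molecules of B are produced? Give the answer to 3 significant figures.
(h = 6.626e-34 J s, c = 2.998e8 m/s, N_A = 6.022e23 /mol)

Photon energy at 493 nm: hc/λ = (6.626e-34)(2.998e8)/(493e-9) = 4.029e-19 J.
Incident energy: 0.0345 kJ = 34.5 J.
Photons incident: 34.5 / 4.029e-19 = 8.563e19, i.e. 8.563e19/6.022e23 = 1.422e-4 mol.
Photons absorbed: 0.188 × 1.422e-4 = 2.673e-5 mol.
Product: Φ × n_abs = 0.862 × 2.673e-5 = 2.304e-5 mol.
As a count: 2.304e-5 × 6.022e23 = 1.39e19.

1.39e19 molecules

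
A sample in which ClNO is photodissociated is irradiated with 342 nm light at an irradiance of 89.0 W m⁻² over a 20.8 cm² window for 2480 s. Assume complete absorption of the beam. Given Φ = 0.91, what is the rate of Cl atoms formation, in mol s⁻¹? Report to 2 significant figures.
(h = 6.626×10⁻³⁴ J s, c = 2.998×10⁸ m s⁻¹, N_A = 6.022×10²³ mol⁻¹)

4.8×10⁻⁷ mol s⁻¹

Photon energy at 342 nm: hc/λ = (6.626×10⁻³⁴)(2.998×10⁸)/(342×10⁻⁹) = 5.808×10⁻¹⁹ J.
Energy delivered: (89.0 W m⁻²)(20.8×10⁻⁴ m²)(2480 s) = 459.1 J.
Photons incident: 459.1 / 5.808×10⁻¹⁹ = 7.905×10²⁰, i.e. 7.905×10²⁰/6.022×10²³ = 0.001313 mol.
Product formed: 0.91 × 0.001313 = 0.001195 mol.
Rate: 0.001195 / 2480 s = 4.8×10⁻⁷ mol s⁻¹.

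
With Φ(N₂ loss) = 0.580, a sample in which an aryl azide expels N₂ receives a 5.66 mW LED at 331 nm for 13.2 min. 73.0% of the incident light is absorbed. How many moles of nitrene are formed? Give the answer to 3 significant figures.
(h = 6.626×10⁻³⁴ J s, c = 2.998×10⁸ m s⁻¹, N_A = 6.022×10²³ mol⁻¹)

5.25×10⁻⁶ mol

Photon energy at 331 nm: hc/λ = (6.626×10⁻³⁴)(2.998×10⁸)/(331×10⁻⁹) = 6.001×10⁻¹⁹ J.
Energy delivered: (5.66 mW)(792 s) = 4.483 J.
Photons incident: 4.483 / 6.001×10⁻¹⁹ = 7.470×10¹⁸, i.e. 7.470×10¹⁸/6.022×10²³ = 1.240×10⁻⁵ mol.
Photons absorbed: 0.730 × 1.240×10⁻⁵ = 9.052×10⁻⁶ mol.
Product: Φ × n_abs = 0.580 × 9.052×10⁻⁶ = 5.250×10⁻⁶ mol.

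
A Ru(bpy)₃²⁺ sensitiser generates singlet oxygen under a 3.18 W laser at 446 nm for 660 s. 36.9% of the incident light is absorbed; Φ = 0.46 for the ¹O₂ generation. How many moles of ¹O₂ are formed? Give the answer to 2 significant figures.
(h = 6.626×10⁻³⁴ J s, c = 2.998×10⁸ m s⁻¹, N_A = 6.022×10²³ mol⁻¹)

0.0013 mol

Photon energy at 446 nm: hc/λ = (6.626×10⁻³⁴)(2.998×10⁸)/(446×10⁻⁹) = 4.454×10⁻¹⁹ J.
Energy delivered: (3.18 W)(660 s) = 2099 J.
Photons incident: 2099 / 4.454×10⁻¹⁹ = 4.713×10²¹, i.e. 4.713×10²¹/6.022×10²³ = 0.007826 mol.
Photons absorbed: 0.369 × 0.007826 = 0.002888 mol.
Product: Φ × n_abs = 0.46 × 0.002888 = 0.001328 mol.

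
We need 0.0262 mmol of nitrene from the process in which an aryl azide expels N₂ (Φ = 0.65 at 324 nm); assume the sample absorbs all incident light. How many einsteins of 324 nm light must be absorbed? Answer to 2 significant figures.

Product: 0.0262 mmol = 2.62×10⁻⁵ mol.
Photons that must be absorbed: 2.62×10⁻⁵ / 0.65 = 4.031×10⁻⁵ mol.

4.0×10⁻⁵ einstein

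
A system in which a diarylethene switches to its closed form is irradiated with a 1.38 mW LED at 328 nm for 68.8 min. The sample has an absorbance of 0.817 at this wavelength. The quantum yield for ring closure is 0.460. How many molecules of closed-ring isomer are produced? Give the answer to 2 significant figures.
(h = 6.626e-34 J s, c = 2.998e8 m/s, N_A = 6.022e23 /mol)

Photon energy at 328 nm: hc/λ = (6.626e-34)(2.998e8)/(328e-9) = 6.056e-19 J.
Energy delivered: (1.38 mW)(4128 s) = 5.697 J.
Photons incident: 5.697 / 6.056e-19 = 9.407e18, i.e. 9.407e18/6.022e23 = 1.562e-5 mol.
Fraction absorbed: 1 − 10^(−0.817) = 0.8476.
Photons absorbed: 0.8476 × 1.562e-5 = 1.324e-5 mol.
Product: Φ × n_abs = 0.460 × 1.324e-5 = 6.090e-6 mol.
As a count: 6.090e-6 × 6.022e23 = 3.7e18.

3.7e18 molecules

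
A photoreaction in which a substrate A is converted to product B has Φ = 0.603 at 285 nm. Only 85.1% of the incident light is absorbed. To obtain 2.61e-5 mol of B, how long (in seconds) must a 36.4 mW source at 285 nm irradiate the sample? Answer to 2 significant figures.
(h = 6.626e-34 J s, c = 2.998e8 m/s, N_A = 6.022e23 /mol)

t ≈ 590 s

Photons that must be absorbed: 2.61e-5 / 0.603 = 4.328e-5 mol.
Incident photons needed: 4.328e-5 / 0.851 = 5.086e-5 mol.
Photon energy: hc/λ = 6.970e-19 J; per mole, 4.197e5 J mol⁻¹.
Energy required: 5.086e-5 × 4.197e5 = 21.35 J.
Time: 21.35 J / 0.0364 W = 590 s.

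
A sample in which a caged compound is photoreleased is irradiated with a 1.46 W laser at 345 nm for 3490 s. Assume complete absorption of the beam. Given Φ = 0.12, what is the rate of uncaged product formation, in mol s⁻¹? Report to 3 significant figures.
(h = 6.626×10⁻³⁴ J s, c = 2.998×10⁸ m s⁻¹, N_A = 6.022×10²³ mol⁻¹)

Photon energy at 345 nm: hc/λ = (6.626×10⁻³⁴)(2.998×10⁸)/(345×10⁻⁹) = 5.758×10⁻¹⁹ J.
Energy delivered: (1.46 W)(3490 s) = 5095 J.
Photons incident: 5095 / 5.758×10⁻¹⁹ = 8.849×10²¹, i.e. 8.849×10²¹/6.022×10²³ = 0.01469 mol.
Product formed: 0.12 × 0.01469 = 0.001763 mol.
Rate: 0.001763 / 3490 s = 5.05×10⁻⁷ mol s⁻¹.

5.05×10⁻⁷ mol s⁻¹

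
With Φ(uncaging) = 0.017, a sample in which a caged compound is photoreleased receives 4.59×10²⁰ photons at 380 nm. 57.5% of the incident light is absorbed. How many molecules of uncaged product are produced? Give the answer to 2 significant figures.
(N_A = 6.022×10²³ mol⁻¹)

4.5×10¹⁸ molecules

Moles of photons: 4.59×10²⁰ / 6.022×10²³ = 7.622×10⁻⁴ mol.
Photons absorbed: 0.575 × 7.622×10⁻⁴ = 4.383×10⁻⁴ mol.
Product: Φ × n_abs = 0.017 × 4.383×10⁻⁴ = 7.451×10⁻⁶ mol.
As a count: 7.451×10⁻⁶ × 6.022×10²³ = 4.5×10¹⁸.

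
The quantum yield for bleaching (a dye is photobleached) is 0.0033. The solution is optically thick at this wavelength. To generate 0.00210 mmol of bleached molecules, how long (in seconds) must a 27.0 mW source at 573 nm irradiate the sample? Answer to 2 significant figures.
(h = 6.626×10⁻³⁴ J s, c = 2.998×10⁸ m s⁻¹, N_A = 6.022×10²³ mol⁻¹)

Product: 0.00210 mmol = 2.10×10⁻⁶ mol.
Photons that must be absorbed: 2.10×10⁻⁶ / 0.0033 = 6.364×10⁻⁴ mol.
Photon energy: hc/λ = 3.467×10⁻¹⁹ J; per mole, 2.088×10⁵ J mol⁻¹.
Energy required: 6.364×10⁻⁴ × 2.088×10⁵ = 132.9 J.
Time: 132.9 J / 0.027 W = 4900 s.

t ≈ 4900 s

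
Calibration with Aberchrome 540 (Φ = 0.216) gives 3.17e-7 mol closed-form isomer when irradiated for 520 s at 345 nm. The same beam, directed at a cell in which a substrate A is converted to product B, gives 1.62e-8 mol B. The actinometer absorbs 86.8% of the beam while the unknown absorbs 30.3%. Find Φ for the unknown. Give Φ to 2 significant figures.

Φ = 0.032

Photons absorbed by the actinometer: 3.17e-7 / 0.216 = 1.468e-6 mol.
Incident flux: 1.468e-6 / 0.868 = 1.691e-6 einstein.
Absorbed by unknown: 0.303 × 1.691e-6 = 5.124e-7 mol.
Φ(unknown) = 1.62e-8 / 5.124e-7 = 0.032.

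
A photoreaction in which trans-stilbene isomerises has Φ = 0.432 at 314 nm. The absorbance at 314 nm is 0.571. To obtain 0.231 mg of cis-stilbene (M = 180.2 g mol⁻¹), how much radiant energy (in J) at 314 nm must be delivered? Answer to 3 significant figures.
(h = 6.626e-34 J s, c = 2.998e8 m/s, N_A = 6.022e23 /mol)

1.55 J

Product: 0.231 mg / 180.2 g mol⁻¹ = 1.282e-6 mol.
Photons that must be absorbed: 1.282e-6 / 0.432 = 2.968e-6 mol.
Fraction absorbed: 1 − 10^(−0.571) = 0.7315.
Incident photons needed: 2.968e-6 / 0.7315 = 4.057e-6 mol.
Photon energy: hc/λ = 6.326e-19 J; per mole, 3.810e5 J mol⁻¹.
Energy required: 4.057e-6 × 3.810e5 = 1.55 J.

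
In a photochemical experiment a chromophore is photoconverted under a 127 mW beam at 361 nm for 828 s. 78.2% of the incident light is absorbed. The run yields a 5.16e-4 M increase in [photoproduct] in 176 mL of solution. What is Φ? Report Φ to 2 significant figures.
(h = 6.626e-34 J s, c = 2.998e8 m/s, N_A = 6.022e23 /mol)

Φ = 0.37

Product: (5.16e-4 M)(0.176 L) = 9.082e-5 mol.
Photon energy at 361 nm: hc/λ = (6.626e-34)(2.998e8)/(361e-9) = 5.503e-19 J.
Energy delivered: (127 mW)(828 s) = 105.2 J.
Photons incident: 105.2 / 5.503e-19 = 1.912e20, i.e. 1.912e20/6.022e23 = 3.175e-4 mol.
Photons absorbed: 0.782 × 3.175e-4 = 2.483e-4 mol.
Φ = 9.082e-5 mol / 2.483e-4 mol photons = 0.37.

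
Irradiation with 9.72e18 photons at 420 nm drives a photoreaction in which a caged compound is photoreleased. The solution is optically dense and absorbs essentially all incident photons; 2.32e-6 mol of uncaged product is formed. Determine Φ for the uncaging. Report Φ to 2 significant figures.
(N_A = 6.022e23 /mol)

Φ = 0.14

Moles of photons: 9.72e18 / 6.022e23 = 1.614e-5 mol.
Φ = 2.32e-6 mol / 1.614e-5 mol photons = 0.14.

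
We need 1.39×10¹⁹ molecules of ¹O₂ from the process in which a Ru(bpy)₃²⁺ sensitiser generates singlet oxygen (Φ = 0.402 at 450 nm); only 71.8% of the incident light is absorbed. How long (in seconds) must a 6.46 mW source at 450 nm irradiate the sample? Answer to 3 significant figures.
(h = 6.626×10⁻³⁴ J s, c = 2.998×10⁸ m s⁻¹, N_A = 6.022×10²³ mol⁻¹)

Product: 1.39×10¹⁹ / 6.022×10²³ = 2.308×10⁻⁵ mol.
Photons that must be absorbed: 2.308×10⁻⁵ / 0.402 = 5.741×10⁻⁵ mol.
Incident photons needed: 5.741×10⁻⁵ / 0.718 = 7.996×10⁻⁵ mol.
Photon energy: hc/λ = 4.414×10⁻¹⁹ J; per mole, 2.658×10⁵ J mol⁻¹.
Energy required: 7.996×10⁻⁵ × 2.658×10⁵ = 21.25 J.
Time: 21.25 J / 0.00646 W = 3290 s.

t ≈ 3290 s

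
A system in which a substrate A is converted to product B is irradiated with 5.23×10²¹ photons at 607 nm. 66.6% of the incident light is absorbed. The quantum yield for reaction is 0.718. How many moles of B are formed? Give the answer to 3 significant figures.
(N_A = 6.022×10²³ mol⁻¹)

0.00415 mol

Moles of photons: 5.23×10²¹ / 6.022×10²³ = 0.008685 mol.
Photons absorbed: 0.666 × 0.008685 = 0.005784 mol.
Product: Φ × n_abs = 0.718 × 0.005784 = 0.004153 mol.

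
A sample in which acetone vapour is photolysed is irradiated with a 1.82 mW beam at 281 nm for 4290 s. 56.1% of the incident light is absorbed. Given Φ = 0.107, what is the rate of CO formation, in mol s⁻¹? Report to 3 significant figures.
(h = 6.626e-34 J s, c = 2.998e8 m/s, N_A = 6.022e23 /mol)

2.57e-10 mol s⁻¹

Photon energy at 281 nm: hc/λ = (6.626e-34)(2.998e8)/(281e-9) = 7.069e-19 J.
Energy delivered: (1.82 mW)(4290 s) = 7.808 J.
Photons incident: 7.808 / 7.069e-19 = 1.105e19, i.e. 1.105e19/6.022e23 = 1.835e-5 mol.
Photons absorbed: 0.561 × 1.835e-5 = 1.029e-5 mol.
Product formed: 0.107 × 1.029e-5 = 1.101e-6 mol.
Rate: 1.101e-6 / 4290 s = 2.57e-10 mol s⁻¹.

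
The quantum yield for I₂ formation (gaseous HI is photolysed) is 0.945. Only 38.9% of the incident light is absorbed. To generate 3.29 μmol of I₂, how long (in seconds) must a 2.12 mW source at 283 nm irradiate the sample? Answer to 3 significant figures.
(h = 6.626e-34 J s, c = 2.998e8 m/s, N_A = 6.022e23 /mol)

t ≈ 1780 s

Product: 3.29 μmol = 3.29e-6 mol.
Photons that must be absorbed: 3.29e-6 / 0.945 = 3.481e-6 mol.
Incident photons needed: 3.481e-6 / 0.389 = 8.949e-6 mol.
Photon energy: hc/λ = 7.019e-19 J; per mole, 4.227e5 J mol⁻¹.
Energy required: 8.949e-6 × 4.227e5 = 3.783 J.
Time: 3.783 J / 0.00212 W = 1780 s.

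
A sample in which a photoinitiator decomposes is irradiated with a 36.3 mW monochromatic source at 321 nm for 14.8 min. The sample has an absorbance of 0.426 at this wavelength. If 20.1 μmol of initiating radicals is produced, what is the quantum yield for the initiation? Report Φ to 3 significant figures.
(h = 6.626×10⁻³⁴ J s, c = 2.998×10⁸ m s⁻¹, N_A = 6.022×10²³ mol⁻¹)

Φ = 0.372

Product: 20.1 μmol = 2.01×10⁻⁵ mol.
Photon energy at 321 nm: hc/λ = (6.626×10⁻³⁴)(2.998×10⁸)/(321×10⁻⁹) = 6.188×10⁻¹⁹ J.
Energy delivered: (36.3 mW)(888 s) = 32.23 J.
Photons incident: 32.23 / 6.188×10⁻¹⁹ = 5.208×10¹⁹, i.e. 5.208×10¹⁹/6.022×10²³ = 8.648×10⁻⁵ mol.
Fraction absorbed: 1 − 10^(−0.426) = 0.6250.
Photons absorbed: 0.6250 × 8.648×10⁻⁵ = 5.405×10⁻⁵ mol.
Φ = 2.01×10⁻⁵ mol / 5.405×10⁻⁵ mol photons = 0.372.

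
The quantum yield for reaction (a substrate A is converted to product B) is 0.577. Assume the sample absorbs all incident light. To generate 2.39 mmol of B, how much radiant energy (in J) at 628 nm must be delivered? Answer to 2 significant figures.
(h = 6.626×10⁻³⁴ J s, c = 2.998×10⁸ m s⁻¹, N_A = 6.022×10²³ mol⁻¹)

790 J

Product: 2.39 mmol = 0.00239 mol.
Photons that must be absorbed: 0.00239 / 0.577 = 0.004142 mol.
Photon energy: hc/λ = 3.163×10⁻¹⁹ J; per mole, 1.905×10⁵ J mol⁻¹.
Energy required: 0.004142 × 1.905×10⁵ = 790 J.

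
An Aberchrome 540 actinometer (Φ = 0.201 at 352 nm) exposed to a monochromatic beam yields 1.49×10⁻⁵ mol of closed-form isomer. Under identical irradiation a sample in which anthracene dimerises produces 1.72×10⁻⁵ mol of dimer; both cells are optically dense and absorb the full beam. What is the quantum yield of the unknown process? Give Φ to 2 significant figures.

Φ = 0.23

Photons absorbed by the actinometer: 1.49×10⁻⁵ / 0.201 = 7.413×10⁻⁵ mol.
Φ(unknown) = 1.72×10⁻⁵ / 7.413×10⁻⁵ = 0.23.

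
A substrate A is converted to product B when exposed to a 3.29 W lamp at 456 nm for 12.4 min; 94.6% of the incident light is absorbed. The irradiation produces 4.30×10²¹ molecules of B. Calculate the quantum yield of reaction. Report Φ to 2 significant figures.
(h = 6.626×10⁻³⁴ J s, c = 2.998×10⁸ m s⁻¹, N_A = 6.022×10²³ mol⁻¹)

Product: 4.30×10²¹ / 6.022×10²³ = 0.007140 mol.
Photon energy at 456 nm: hc/λ = (6.626×10⁻³⁴)(2.998×10⁸)/(456×10⁻⁹) = 4.356×10⁻¹⁹ J.
Energy delivered: (3.29 W)(744 s) = 2448 J.
Photons incident: 2448 / 4.356×10⁻¹⁹ = 5.620×10²¹, i.e. 5.620×10²¹/6.022×10²³ = 0.009332 mol.
Photons absorbed: 0.946 × 0.009332 = 0.008828 mol.
Φ = 0.007140 mol / 0.008828 mol photons = 0.81.

Φ = 0.81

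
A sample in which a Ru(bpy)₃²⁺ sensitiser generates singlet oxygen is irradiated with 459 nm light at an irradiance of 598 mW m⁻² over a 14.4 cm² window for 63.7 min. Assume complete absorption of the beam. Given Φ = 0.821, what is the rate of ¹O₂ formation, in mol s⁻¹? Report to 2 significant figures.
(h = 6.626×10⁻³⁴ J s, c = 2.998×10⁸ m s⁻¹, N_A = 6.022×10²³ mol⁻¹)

Photon energy at 459 nm: hc/λ = (6.626×10⁻³⁴)(2.998×10⁸)/(459×10⁻⁹) = 4.328×10⁻¹⁹ J.
Energy delivered: (598 mW m⁻²)(14.4×10⁻⁴ m²)(3822 s) = 3.291 J.
Photons incident: 3.291 / 4.328×10⁻¹⁹ = 7.604×10¹⁸, i.e. 7.604×10¹⁸/6.022×10²³ = 1.263×10⁻⁵ mol.
Product formed: 0.821 × 1.263×10⁻⁵ = 1.037×10⁻⁵ mol.
Rate: 1.037×10⁻⁵ / 3822 s = 2.7×10⁻⁹ mol s⁻¹.

2.7×10⁻⁹ mol s⁻¹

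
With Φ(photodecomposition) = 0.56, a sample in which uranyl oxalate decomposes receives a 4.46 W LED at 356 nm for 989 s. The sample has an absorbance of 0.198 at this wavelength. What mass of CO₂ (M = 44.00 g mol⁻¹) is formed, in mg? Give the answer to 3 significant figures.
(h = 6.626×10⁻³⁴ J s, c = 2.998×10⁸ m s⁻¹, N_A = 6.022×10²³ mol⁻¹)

118 mg

Photon energy at 356 nm: hc/λ = (6.626×10⁻³⁴)(2.998×10⁸)/(356×10⁻⁹) = 5.580×10⁻¹⁹ J.
Energy delivered: (4.46 W)(989 s) = 4411 J.
Photons incident: 4411 / 5.580×10⁻¹⁹ = 7.905×10²¹, i.e. 7.905×10²¹/6.022×10²³ = 0.01313 mol.
Fraction absorbed: 1 − 10^(−0.198) = 0.3661.
Photons absorbed: 0.3661 × 0.01313 = 0.004807 mol.
Product: Φ × n_abs = 0.56 × 0.004807 = 0.002692 mol.
Mass: 0.002692 × 44.00 = 0.1184 g = 118 mg.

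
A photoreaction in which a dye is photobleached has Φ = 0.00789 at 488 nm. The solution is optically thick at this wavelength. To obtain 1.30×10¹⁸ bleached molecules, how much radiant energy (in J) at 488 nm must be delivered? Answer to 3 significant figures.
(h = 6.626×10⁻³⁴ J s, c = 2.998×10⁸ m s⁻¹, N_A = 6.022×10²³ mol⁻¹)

67.1 J

Product: 1.30×10¹⁸ / 6.022×10²³ = 2.159×10⁻⁶ mol.
Photons that must be absorbed: 2.159×10⁻⁶ / 0.00789 = 2.736×10⁻⁴ mol.
Photon energy: hc/λ = 4.071×10⁻¹⁹ J; per mole, 2.452×10⁵ J mol⁻¹.
Energy required: 2.736×10⁻⁴ × 2.452×10⁵ = 67.1 J.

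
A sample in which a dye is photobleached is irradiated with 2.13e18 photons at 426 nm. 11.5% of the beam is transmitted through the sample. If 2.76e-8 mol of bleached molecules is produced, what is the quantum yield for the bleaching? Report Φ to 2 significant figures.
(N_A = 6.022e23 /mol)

Moles of photons: 2.13e18 / 6.022e23 = 3.537e-6 mol.
Fraction absorbed: 1 − 11.5/100 = 0.8850.
Photons absorbed: 0.8850 × 3.537e-6 = 3.130e-6 mol.
Φ = 2.76e-8 mol / 3.130e-6 mol photons = 0.0088.

Φ = 0.0088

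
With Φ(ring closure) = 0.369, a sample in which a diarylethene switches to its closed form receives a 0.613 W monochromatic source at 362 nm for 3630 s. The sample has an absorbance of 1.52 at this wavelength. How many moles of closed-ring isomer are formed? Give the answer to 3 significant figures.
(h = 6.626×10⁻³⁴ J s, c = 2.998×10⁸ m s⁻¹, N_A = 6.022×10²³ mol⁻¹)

0.00241 mol

Photon energy at 362 nm: hc/λ = (6.626×10⁻³⁴)(2.998×10⁸)/(362×10⁻⁹) = 5.487×10⁻¹⁹ J.
Energy delivered: (0.613 W)(3630 s) = 2225 J.
Photons incident: 2225 / 5.487×10⁻¹⁹ = 4.055×10²¹, i.e. 4.055×10²¹/6.022×10²³ = 0.006734 mol.
Fraction absorbed: 1 − 10^(−1.52) = 0.9698.
Photons absorbed: 0.9698 × 0.006734 = 0.006531 mol.
Product: Φ × n_abs = 0.369 × 0.006531 = 0.002410 mol.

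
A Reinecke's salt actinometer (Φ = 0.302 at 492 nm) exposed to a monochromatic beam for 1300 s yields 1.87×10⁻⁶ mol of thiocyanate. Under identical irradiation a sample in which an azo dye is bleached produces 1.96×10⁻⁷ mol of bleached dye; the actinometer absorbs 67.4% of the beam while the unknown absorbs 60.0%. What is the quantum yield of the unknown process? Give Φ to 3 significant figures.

Φ = 0.0356

Photons absorbed by the actinometer: 1.87×10⁻⁶ / 0.302 = 6.192×10⁻⁶ mol.
Incident flux: 6.192×10⁻⁶ / 0.674 = 9.187×10⁻⁶ einstein.
Absorbed by unknown: 0.600 × 9.187×10⁻⁶ = 5.512×10⁻⁶ mol.
Φ(unknown) = 1.96×10⁻⁷ / 5.512×10⁻⁶ = 0.0356.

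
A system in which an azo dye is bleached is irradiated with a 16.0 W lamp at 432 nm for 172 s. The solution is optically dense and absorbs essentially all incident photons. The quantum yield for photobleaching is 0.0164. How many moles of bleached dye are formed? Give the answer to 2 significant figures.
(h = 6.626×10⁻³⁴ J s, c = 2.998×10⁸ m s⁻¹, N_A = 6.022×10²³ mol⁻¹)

Photon energy at 432 nm: hc/λ = (6.626×10⁻³⁴)(2.998×10⁸)/(432×10⁻⁹) = 4.598×10⁻¹⁹ J.
Energy delivered: (16.0 W)(172 s) = 2752 J.
Photons incident: 2752 / 4.598×10⁻¹⁹ = 5.985×10²¹, i.e. 5.985×10²¹/6.022×10²³ = 0.009939 mol.
Product: Φ × n_abs = 0.0164 × 0.009939 = 1.630×10⁻⁴ mol.

1.6×10⁻⁴ mol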